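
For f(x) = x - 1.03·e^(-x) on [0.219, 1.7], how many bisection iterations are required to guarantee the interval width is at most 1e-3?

11

Initial width b − a = 1.7 − 0.219 = 1.481000.
After n steps the width is (b−a)/2^n; need (b−a)/2^n ≤ 1e-3.
So n ≥ log₂(1.481000/1e-3) = log₂(1481.0000) ≈ 10.5324.
Hence n = 11.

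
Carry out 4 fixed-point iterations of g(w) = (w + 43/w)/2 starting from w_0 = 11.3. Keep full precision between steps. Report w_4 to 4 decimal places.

6.5574

w_1 = g(11.300000) = 7.552655
w_2 = g(7.552655) = 6.623009
w_3 = g(6.623009) = 6.557763
w_4 = g(6.557763) = 6.557439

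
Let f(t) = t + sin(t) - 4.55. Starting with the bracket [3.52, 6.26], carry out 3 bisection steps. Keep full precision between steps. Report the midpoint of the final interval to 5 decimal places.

5.40375

f(3.520000) = -1.399441, f(6.260000) = 1.686817 (opposite signs)
step 1: m = 4.890000, f(m) = -0.644269 < 0 → root in [4.890000, 6.260000]
step 2: m = 5.575000, f(m) = 0.374543 > 0 → root in [4.890000, 5.575000]
step 3: m = 5.232500, f(m) = -0.185264 < 0 → root in [5.232500, 5.575000]
Midpoint of [5.232500, 5.575000] = 5.403750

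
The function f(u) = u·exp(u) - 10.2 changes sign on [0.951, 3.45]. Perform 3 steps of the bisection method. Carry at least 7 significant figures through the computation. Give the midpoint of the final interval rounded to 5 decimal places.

1.73194

f(0.951000) = -7.738530, f(3.450000) = 98.476353 (opposite signs)
step 1: m = 2.200500, f(m) = 9.669474 > 0 → root in [0.951000, 2.200500]
step 2: m = 1.575750, f(m) = -2.582248 < 0 → root in [1.575750, 2.200500]
step 3: m = 1.888125, f(m) = 2.274783 > 0 → root in [1.575750, 1.888125]
Midpoint of [1.575750, 1.888125] = 1.731937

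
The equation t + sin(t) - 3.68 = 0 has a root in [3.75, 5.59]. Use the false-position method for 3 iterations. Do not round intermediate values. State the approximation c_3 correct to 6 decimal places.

4.631244

f(3.750000) = -0.501561, f(5.590000) = 1.271009
step 1: c = 4.270641, f(c) = -0.313365 < 0 → new bracket [4.270641, 5.590000]
step 2: c = 4.531590, f(c) = -0.132110 < 0 → new bracket [4.531590, 5.590000]
step 3: c = 4.631244, f(c) = -0.045465 < 0 → new bracket [4.631244, 5.590000]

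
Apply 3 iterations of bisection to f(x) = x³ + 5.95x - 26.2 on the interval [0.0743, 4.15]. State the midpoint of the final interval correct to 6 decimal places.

f(0.074300) = -25.757505, f(4.150000) = 69.965875 (opposite signs)
step 1: m = 2.112150, f(m) = -4.210031 < 0 → root in [2.112150, 4.150000]
step 2: m = 3.131075, f(m) = 23.125799 > 0 → root in [2.112150, 3.131075]
step 3: m = 2.621613, f(m) = 7.416549 > 0 → root in [2.112150, 2.621613]
Midpoint of [2.112150, 2.621613] = 2.366881

2.366881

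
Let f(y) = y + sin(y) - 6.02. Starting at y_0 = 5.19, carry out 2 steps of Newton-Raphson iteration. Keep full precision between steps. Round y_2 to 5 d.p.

f'(y) = 1 + cos(y)
y_0 = 5.190000: f = -1.718096, f' = 1.459659 → y_1 = 5.190000 - (-1.718096)/(1.459659) = 6.367053
y_1 = 6.367053: f = 0.430822, f' = 1.996485 → y_2 = 6.367053 - (0.430822)/(1.996485) = 6.151263

6.15126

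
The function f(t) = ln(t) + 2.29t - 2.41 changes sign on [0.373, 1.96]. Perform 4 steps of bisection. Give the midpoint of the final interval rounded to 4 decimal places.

1.0177

f(0.373000) = -2.542007, f(1.960000) = 2.751344 (opposite signs)
step 1: m = 1.166500, f(m) = 0.415293 > 0 → root in [0.373000, 1.166500]
step 2: m = 0.769750, f(m) = -0.908962 < 0 → root in [0.769750, 1.166500]
step 3: m = 0.968125, f(m) = -0.225388 < 0 → root in [0.968125, 1.166500]
step 4: m = 1.067313, f(m) = 0.099289 > 0 → root in [0.968125, 1.067313]
Midpoint of [0.968125, 1.067313] = 1.017719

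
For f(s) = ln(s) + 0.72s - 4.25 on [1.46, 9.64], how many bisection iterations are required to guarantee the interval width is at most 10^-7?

27

Initial width b − a = 9.64 − 1.46 = 8.180000.
After n steps the width is (b−a)/2^n; need (b−a)/2^n ≤ 10^-7.
So n ≥ log₂(8.180000/10^-7) = log₂(81800000.0000) ≈ 26.2856.
Hence n = 27.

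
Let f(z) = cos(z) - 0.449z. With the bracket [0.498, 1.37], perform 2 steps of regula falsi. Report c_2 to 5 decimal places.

f(0.498000) = 0.654938, f(1.370000) = -0.415680
step 1: c = 1.031436, f(c) = 0.050473 > 0 → new bracket [1.031436, 1.370000]
step 2: c = 1.068094, f(c) = 0.002221 > 0 → new bracket [1.068094, 1.370000]

1.06809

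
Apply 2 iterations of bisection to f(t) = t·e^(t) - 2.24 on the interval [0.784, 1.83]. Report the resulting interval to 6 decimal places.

[0.784000, 1.045500]

f(0.784000) = -0.522871, f(1.830000) = 9.168013 (opposite signs)
step 1: m = 1.307000, f(m) = 2.589459 > 0 → root in [0.784000, 1.307000]
step 2: m = 1.045500, f(m) = 0.734260 > 0 → root in [0.784000, 1.045500]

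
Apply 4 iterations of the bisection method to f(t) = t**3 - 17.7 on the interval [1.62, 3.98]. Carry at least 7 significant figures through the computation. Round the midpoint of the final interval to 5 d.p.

f(1.620000) = -13.448472, f(3.980000) = 45.344792 (opposite signs)
step 1: m = 2.800000, f(m) = 4.252000 > 0 → root in [1.620000, 2.800000]
step 2: m = 2.210000, f(m) = -6.906139 < 0 → root in [2.210000, 2.800000]
step 3: m = 2.505000, f(m) = -1.981062 < 0 → root in [2.505000, 2.800000]
step 4: m = 2.652500, f(m) = 0.962343 > 0 → root in [2.505000, 2.652500]
Midpoint of [2.505000, 2.652500] = 2.578750

2.57875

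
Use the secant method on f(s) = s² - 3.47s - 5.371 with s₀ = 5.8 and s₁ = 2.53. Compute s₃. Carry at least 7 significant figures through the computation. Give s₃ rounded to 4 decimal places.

f(s_0) = 8.143000, f(s_1) = -7.749200
s_2 = 2.530000 - (-7.749200)·(2.530000 - 5.800000)/(-7.749200 - (8.143000)) = 4.124486; f(s_2) = -2.671584
s_3 = 4.124486 - (-2.671584)·(4.124486 - 2.530000)/(-2.671584 - (-7.749200)) = 4.963423; f(s_3) = 2.041489

4.9634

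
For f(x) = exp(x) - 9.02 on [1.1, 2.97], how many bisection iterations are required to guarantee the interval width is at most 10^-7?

Initial width b − a = 2.97 − 1.1 = 1.870000.
After n steps the width is (b−a)/2^n; need (b−a)/2^n ≤ 10^-7.
So n ≥ log₂(1.870000/10^-7) = log₂(18700000.0000) ≈ 24.1565.
Hence n = 25.

25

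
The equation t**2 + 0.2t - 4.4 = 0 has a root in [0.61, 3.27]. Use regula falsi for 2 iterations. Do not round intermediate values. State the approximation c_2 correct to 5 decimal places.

1.89092

f(0.610000) = -3.905900, f(3.270000) = 6.946900
step 1: c = 1.567328, f(c) = -1.630016 < 0 → new bracket [1.567328, 3.270000]
step 2: c = 1.890916, f(c) = -0.446254 < 0 → new bracket [1.890916, 3.270000]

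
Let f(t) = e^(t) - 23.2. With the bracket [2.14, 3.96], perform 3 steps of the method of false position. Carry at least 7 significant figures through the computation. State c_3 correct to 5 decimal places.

3.09158

False-position update: c = (a·f(b) − b·f(a))/(f(b) − f(a)); replace the endpoint whose sign matches f(c).
f(2.140000) = -14.700562, f(3.960000) = 29.257326
step 1: c = 2.748651, f(c) = -7.578452 < 0 → new bracket [2.748651, 3.960000]
step 2: c = 2.997870, f(c) = -3.157210 < 0 → new bracket [2.997870, 3.960000]
step 3: c = 3.091582, f(c) = -1.188126 < 0 → new bracket [3.091582, 3.960000]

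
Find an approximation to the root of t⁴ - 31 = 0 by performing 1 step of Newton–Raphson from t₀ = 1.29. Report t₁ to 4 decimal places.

4.5777

Newton update: t ← t − f(t)/f'(t).
f'(t) = 4t³
t_0 = 1.290000: f = -28.230771, f' = 8.586756 → t_1 = 1.290000 - (-28.230771)/(8.586756) = 4.577711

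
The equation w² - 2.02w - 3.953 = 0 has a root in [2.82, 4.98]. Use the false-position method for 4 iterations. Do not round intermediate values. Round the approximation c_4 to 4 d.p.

f(2.820000) = -1.697000, f(4.980000) = 10.787800
step 1: c = 3.113599, f(c) = -0.547973 < 0 → new bracket [3.113599, 4.980000]
step 2: c = 3.203821, f(c) = -0.160251 < 0 → new bracket [3.203821, 4.980000]
step 3: c = 3.229819, f(c) = -0.045502 < 0 → new bracket [3.229819, 4.980000]
step 4: c = 3.237170, f(c) = -0.012812 < 0 → new bracket [3.237170, 4.980000]

3.2372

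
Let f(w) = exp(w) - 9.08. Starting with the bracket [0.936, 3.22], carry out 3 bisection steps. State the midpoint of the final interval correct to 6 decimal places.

2.220750

f(0.936000) = -6.530238, f(3.220000) = 15.948120 (opposite signs)
step 1: m = 2.078000, f(m) = -1.091524 < 0 → root in [2.078000, 3.220000]
step 2: m = 2.649000, f(m) = 5.059892 > 0 → root in [2.078000, 2.649000]
step 3: m = 2.363500, f(m) = 1.548085 > 0 → root in [2.078000, 2.363500]
Midpoint of [2.078000, 2.363500] = 2.220750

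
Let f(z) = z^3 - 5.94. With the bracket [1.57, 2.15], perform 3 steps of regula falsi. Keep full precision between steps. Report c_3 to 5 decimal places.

False-position update: c = (a·f(b) − b·f(a))/(f(b) − f(a)); replace the endpoint whose sign matches f(c).
f(1.570000) = -2.070107, f(2.150000) = 3.998375
step 1: c = 1.767852, f(c) = -0.414930 < 0 → new bracket [1.767852, 2.150000]
step 2: c = 1.803781, f(c) = -0.071173 < 0 → new bracket [1.803781, 2.150000]
step 3: c = 1.809836, f(c) = -0.011871 < 0 → new bracket [1.809836, 2.150000]

1.80984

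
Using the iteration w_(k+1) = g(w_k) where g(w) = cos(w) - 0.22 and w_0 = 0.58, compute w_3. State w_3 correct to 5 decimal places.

w_1 = g(0.580000) = 0.616463
w_2 = g(0.616463) = 0.595929
w_3 = g(0.595929) = 0.607628

0.60763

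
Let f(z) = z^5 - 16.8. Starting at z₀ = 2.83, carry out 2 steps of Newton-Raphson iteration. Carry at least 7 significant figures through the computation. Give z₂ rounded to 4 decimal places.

Newton update: z ← z − f(z)/f'(z).
f'(z) = 5z⁴
z_0 = 2.830000: f = 164.723216, f' = 320.712396 → z_1 = 2.830000 - (164.723216)/(320.712396) = 2.316383
z_1 = 2.316383: f = 49.888693, f' = 143.950032 → z_2 = 2.316383 - (49.888693)/(143.950032) = 1.969814

1.9698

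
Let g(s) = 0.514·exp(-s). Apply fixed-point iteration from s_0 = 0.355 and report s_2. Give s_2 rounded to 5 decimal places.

s_1 = g(0.355000) = 0.360403
s_2 = g(0.360403) = 0.358461

0.35846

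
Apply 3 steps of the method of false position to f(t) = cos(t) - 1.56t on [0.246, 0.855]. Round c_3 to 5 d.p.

0.54731

False-position update: c = (a·f(b) − b·f(a))/(f(b) − f(a)); replace the endpoint whose sign matches f(c).
f(0.246000) = 0.586134, f(0.855000) = -0.677581
step 1: c = 0.528465, f(c) = 0.039176 > 0 → new bracket [0.528465, 0.855000]
step 2: c = 0.546313, f(c) = 0.002198 > 0 → new bracket [0.546313, 0.855000]
step 3: c = 0.547311, f(c) = 0.000122 > 0 → new bracket [0.547311, 0.855000]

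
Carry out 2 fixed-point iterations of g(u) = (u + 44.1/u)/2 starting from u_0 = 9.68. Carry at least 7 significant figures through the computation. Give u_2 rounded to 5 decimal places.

u_1 = g(9.680000) = 7.117893
u_2 = g(7.117893) = 6.656773

6.65677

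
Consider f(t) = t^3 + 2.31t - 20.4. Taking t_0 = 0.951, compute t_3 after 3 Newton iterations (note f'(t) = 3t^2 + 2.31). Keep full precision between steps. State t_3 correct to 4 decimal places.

2.5884

t_0 = 0.951000: f = -17.343105, f' = 5.023203 → t_1 = 0.951000 - (-17.343105)/(5.023203) = 4.403599
t_1 = 4.403599: f = 75.165503, f' = 60.485047 → t_2 = 4.403599 - (75.165503)/(60.485047) = 3.160887
t_2 = 3.160887: f = 18.482713, f' = 32.283613 → t_3 = 3.160887 - (18.482713)/(32.283613) = 2.588376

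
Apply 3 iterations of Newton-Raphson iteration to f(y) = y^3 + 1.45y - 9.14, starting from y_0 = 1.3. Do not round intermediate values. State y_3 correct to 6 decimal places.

1.860863

f'(y) = 3y^2 + 1.45
y_0 = 1.300000: f = -5.058000, f' = 6.520000 → y_1 = 1.300000 - (-5.058000)/(6.520000) = 2.075767
y_1 = 2.075767: f = 2.813943, f' = 14.376424 → y_2 = 2.075767 - (2.813943)/(14.376424) = 1.880034
y_2 = 1.880034: f = 0.231078, f' = 12.053580 → y_3 = 1.880034 - (0.231078)/(12.053580) = 1.860863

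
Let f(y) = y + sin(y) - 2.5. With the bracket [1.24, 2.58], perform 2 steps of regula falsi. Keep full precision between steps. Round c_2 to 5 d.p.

1.52499

f(1.240000) = -0.314216, f(2.580000) = 0.612535
step 1: c = 1.694329, f(c) = 0.186708 > 0 → new bracket [1.240000, 1.694329]
step 2: c = 1.524988, f(c) = 0.023939 > 0 → new bracket [1.240000, 1.524988]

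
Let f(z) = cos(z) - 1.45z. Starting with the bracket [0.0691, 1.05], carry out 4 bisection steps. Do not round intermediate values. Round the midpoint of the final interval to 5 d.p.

f(0.069100) = 0.897419, f(1.050000) = -1.024929 (opposite signs)
step 1: m = 0.559550, f(m) = 0.036147 > 0 → root in [0.559550, 1.050000]
step 2: m = 0.804775, f(m) = -0.473650 < 0 → root in [0.559550, 0.804775]
step 3: m = 0.682163, f(m) = -0.212924 < 0 → root in [0.559550, 0.682163]
step 4: m = 0.620856, f(m) = -0.086861 < 0 → root in [0.559550, 0.620856]
Midpoint of [0.559550, 0.620856] = 0.590203

0.59020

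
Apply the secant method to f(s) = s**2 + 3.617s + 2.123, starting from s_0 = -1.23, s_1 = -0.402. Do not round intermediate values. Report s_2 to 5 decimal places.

f(s_0) = -0.813010, f(s_1) = 0.830570
s_2 = -0.402000 - (0.830570)·(-0.402000 - -1.230000)/(0.830570 - (-0.813010)) = -0.820423; f(s_2) = -0.171376

-0.82042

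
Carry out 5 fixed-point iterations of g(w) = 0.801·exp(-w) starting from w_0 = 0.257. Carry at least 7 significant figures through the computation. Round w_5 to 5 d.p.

0.49764

w_1 = g(0.257000) = 0.619468
w_2 = g(0.619468) = 0.431123
w_3 = g(0.431123) = 0.520473
w_4 = g(0.520473) = 0.475986
w_5 = g(0.475986) = 0.497639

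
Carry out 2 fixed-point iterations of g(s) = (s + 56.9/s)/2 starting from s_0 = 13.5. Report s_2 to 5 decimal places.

7.64070

s_1 = g(13.500000) = 8.857407
s_2 = g(8.857407) = 7.640705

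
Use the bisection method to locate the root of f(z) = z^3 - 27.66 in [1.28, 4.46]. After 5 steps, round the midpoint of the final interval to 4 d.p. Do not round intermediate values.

3.0191

f(1.280000) = -25.562848, f(4.460000) = 61.056536 (opposite signs)
step 1: m = 2.870000, f(m) = -4.020097 < 0 → root in [2.870000, 4.460000]
step 2: m = 3.665000, f(m) = 21.569105 > 0 → root in [2.870000, 3.665000]
step 3: m = 3.267500, f(m) = 7.225648 > 0 → root in [2.870000, 3.267500]
step 4: m = 3.068750, f(m) = 1.239114 > 0 → root in [2.870000, 3.068750]
step 5: m = 2.969375, f(m) = -1.478463 < 0 → root in [2.969375, 3.068750]
Midpoint of [2.969375, 3.068750] = 3.019063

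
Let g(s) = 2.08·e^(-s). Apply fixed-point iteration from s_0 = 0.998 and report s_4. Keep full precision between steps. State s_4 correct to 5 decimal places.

0.94261

s_1 = g(0.998000) = 0.766721
s_2 = g(0.766721) = 0.966230
s_3 = g(0.966230) = 0.791471
s_4 = g(0.791471) = 0.942610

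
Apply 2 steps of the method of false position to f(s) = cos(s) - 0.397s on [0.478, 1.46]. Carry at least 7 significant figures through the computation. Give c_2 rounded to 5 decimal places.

1.11094

f(0.478000) = 0.698151, f(1.460000) = -0.469050
step 1: c = 1.065374, f(c) = 0.061223 > 0 → new bracket [1.065374, 1.460000]
step 2: c = 1.110936, f(c) = 0.002781 > 0 → new bracket [1.110936, 1.460000]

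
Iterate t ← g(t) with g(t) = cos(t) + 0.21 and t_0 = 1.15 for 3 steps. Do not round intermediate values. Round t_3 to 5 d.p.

t_1 = g(1.150000) = 0.618487
t_2 = g(0.618487) = 1.024756
t_3 = g(1.024756) = 0.729307

0.72931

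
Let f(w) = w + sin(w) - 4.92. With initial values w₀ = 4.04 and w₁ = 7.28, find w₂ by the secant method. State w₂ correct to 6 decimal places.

5.147749

f(w_0) = -1.662336, f(w_1) = 3.199746
w_2 = 7.280000 - (3.199746)·(7.280000 - 4.040000)/(3.199746 - (-1.662336)) = 5.147749; f(w_2) = -0.678969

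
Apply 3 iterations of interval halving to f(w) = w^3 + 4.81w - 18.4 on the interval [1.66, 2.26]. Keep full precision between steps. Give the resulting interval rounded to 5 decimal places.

[2.03500, 2.11000]

f(1.660000) = -5.841104, f(2.260000) = 4.013776 (opposite signs)
step 1: m = 1.960000, f(m) = -1.442864 < 0 → root in [1.960000, 2.260000]
step 2: m = 2.110000, f(m) = 1.143031 > 0 → root in [1.960000, 2.110000]
step 3: m = 2.035000, f(m) = -0.184257 < 0 → root in [2.035000, 2.110000]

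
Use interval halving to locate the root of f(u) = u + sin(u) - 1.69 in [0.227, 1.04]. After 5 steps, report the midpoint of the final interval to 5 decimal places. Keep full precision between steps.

0.90027

f(0.227000) = -1.237944, f(1.040000) = 0.212404 (opposite signs)
step 1: m = 0.633500, f(m) = -0.464531 < 0 → root in [0.633500, 1.040000]
step 2: m = 0.836750, f(m) = -0.110780 < 0 → root in [0.836750, 1.040000]
step 3: m = 0.938375, f(m) = 0.054974 > 0 → root in [0.836750, 0.938375]
step 4: m = 0.887563, f(m) = -0.026902 < 0 → root in [0.887563, 0.938375]
step 5: m = 0.912969, f(m) = 0.014291 > 0 → root in [0.887563, 0.912969]
Midpoint of [0.887563, 0.912969] = 0.900266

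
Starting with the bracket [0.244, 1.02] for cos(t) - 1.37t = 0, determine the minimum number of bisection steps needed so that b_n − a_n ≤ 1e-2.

Initial width b − a = 1.02 − 0.244 = 0.776000.
After n steps the width is (b−a)/2^n; need (b−a)/2^n ≤ 1e-2.
So n ≥ log₂(0.776000/1e-2) = log₂(77.6000) ≈ 6.2780.
Hence n = 7.

7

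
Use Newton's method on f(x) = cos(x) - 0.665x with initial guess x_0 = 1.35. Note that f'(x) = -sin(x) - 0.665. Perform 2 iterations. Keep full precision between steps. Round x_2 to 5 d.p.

x_0 = 1.350000: f = -0.678743, f' = -1.640723 → x_1 = 1.350000 - (-0.678743)/(-1.640723) = 0.936315
x_1 = 0.936315: f = -0.029889, f' = -1.470379 → x_2 = 0.936315 - (-0.029889)/(-1.470379) = 0.915987

0.91599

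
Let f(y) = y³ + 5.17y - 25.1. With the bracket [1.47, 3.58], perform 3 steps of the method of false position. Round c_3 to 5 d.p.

f(1.470000) = -14.323577, f(3.580000) = 39.291312
step 1: c = 2.033701, f(c) = -6.174507 < 0 → new bracket [2.033701, 3.580000]
step 2: c = 2.243697, f(c) = -2.204929 < 0 → new bracket [2.243697, 3.580000]
step 3: c = 2.314702, f(c) = -0.731177 < 0 → new bracket [2.314702, 3.580000]

2.31470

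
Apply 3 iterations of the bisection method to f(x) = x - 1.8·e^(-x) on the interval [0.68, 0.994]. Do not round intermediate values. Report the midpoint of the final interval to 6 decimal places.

0.817375

f(0.680000) = -0.231911, f(0.994000) = 0.327832 (opposite signs)
step 1: m = 0.837000, f(m) = 0.057586 > 0 → root in [0.680000, 0.837000]
step 2: m = 0.758500, f(m) = -0.084563 < 0 → root in [0.758500, 0.837000]
step 3: m = 0.797750, f(m) = -0.012864 < 0 → root in [0.797750, 0.837000]
Midpoint of [0.797750, 0.837000] = 0.817375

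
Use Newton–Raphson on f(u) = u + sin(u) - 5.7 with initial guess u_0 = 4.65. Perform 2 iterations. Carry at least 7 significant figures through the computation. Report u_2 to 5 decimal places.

f'(u) = 1 + cos(u)
u_0 = 4.650000: f = -2.048054, f' = 0.937651 → u_1 = 4.650000 - (-2.048054)/(0.937651) = 6.834238
u_1 = 6.834238: f = 1.657823, f' = 1.851974 → u_2 = 6.834238 - (1.657823)/(1.851974) = 5.939073

5.93907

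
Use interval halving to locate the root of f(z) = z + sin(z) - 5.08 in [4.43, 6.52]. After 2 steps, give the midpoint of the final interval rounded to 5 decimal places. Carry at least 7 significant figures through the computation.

f(4.430000) = -1.610392, f(6.520000) = 1.674607 (opposite signs)
step 1: m = 5.475000, f(m) = -0.328035 < 0 → root in [5.475000, 6.520000]
step 2: m = 5.997500, f(m) = 0.635685 > 0 → root in [5.475000, 5.997500]
Midpoint of [5.475000, 5.997500] = 5.736250

5.73625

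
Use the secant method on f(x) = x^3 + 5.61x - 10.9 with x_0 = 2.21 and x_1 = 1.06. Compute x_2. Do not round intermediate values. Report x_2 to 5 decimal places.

1.32951

f(x_0) = 12.291961, f(x_1) = -3.762384
x_2 = 1.060000 - (-3.762384)·(1.060000 - 2.210000)/(-3.762384 - (12.291961)) = 1.329506; f(x_2) = -1.091455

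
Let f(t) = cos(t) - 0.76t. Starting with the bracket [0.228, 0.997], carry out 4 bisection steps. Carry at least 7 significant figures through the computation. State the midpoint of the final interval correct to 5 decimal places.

0.87684

f(0.228000) = 0.800840, f(0.997000) = -0.214896 (opposite signs)
step 1: m = 0.612500, f(m) = 0.352713 > 0 → root in [0.612500, 0.997000]
step 2: m = 0.804750, f(m) = 0.081681 > 0 → root in [0.804750, 0.997000]
step 3: m = 0.900875, f(m) = -0.063741 < 0 → root in [0.804750, 0.900875]
step 4: m = 0.852813, f(m) = 0.009730 > 0 → root in [0.852813, 0.900875]
Midpoint of [0.852813, 0.900875] = 0.876844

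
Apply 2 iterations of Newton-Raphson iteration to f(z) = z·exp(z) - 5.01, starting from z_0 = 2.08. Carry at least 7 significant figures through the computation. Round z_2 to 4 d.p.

1.3762

f'(z) = (z + 1)·exp(z)
z_0 = 2.080000: f = 11.639295, f' = 24.653764 → z_1 = 2.080000 - (11.639295)/(24.653764) = 1.607890
z_1 = 1.607890: f = 3.017012, f' = 13.019277 → z_2 = 1.607890 - (3.017012)/(13.019277) = 1.376156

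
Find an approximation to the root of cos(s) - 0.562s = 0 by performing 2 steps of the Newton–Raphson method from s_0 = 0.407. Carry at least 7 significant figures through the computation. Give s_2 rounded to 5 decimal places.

0.98776

Newton update: s ← s − f(s)/f'(s).
f'(s) = -sin(s) - 0.562
s_0 = 0.407000: f = 0.689579, f' = -0.957856 → s_1 = 0.407000 - (0.689579)/(-0.957856) = 1.126919
s_1 = 1.126919: f = -0.203884, f' = -1.465093 → s_2 = 1.126919 - (-0.203884)/(-1.465093) = 0.987758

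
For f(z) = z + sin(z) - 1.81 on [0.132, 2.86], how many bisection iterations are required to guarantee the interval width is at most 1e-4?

15

Initial width b − a = 2.86 − 0.132 = 2.728000.
After n steps the width is (b−a)/2^n; need (b−a)/2^n ≤ 1e-4.
So n ≥ log₂(2.728000/1e-4) = log₂(27280.0000) ≈ 14.7356.
Hence n = 15.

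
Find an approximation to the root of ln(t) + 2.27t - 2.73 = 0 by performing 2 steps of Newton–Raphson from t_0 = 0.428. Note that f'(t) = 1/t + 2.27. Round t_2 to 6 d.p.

1.140406

Newton update: t ← t − f(t)/f'(t).
t_0 = 0.428000: f = -2.607072, f' = 4.606449 → t_1 = 0.428000 - (-2.607072)/(4.606449) = 0.993961
t_1 = 0.993961: f = -0.479765, f' = 3.276075 → t_2 = 0.993961 - (-0.479765)/(3.276075) = 1.140406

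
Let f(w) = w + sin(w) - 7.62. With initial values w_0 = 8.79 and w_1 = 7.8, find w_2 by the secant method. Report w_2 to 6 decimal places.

f(w_0) = 1.762999, f(w_1) = 1.178543
w_2 = 7.800000 - (1.178543)·(7.800000 - 8.790000)/(1.178543 - (1.762999)) = 5.803684; f(w_2) = -2.277654

5.803684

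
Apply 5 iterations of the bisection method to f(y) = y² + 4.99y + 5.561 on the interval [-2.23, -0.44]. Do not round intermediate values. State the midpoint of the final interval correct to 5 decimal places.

f(-2.230000) = -0.593800, f(-0.440000) = 3.559000 (opposite signs)
step 1: m = -1.335000, f(m) = 0.681575 > 0 → root in [-2.230000, -1.335000]
step 2: m = -1.782500, f(m) = -0.156369 < 0 → root in [-1.782500, -1.335000]
step 3: m = -1.558750, f(m) = 0.212539 > 0 → root in [-1.782500, -1.558750]
step 4: m = -1.670625, f(m) = 0.015569 > 0 → root in [-1.782500, -1.670625]
step 5: m = -1.726562, f(m) = -0.073529 < 0 → root in [-1.726562, -1.670625]
Midpoint of [-1.726562, -1.670625] = -1.698594

-1.69859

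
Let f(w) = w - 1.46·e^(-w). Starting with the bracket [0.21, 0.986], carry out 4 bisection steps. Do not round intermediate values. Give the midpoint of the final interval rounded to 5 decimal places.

f(0.210000) = -0.973453, f(0.986000) = 0.441324 (opposite signs)
step 1: m = 0.598000, f(m) = -0.204869 < 0 → root in [0.598000, 0.986000]
step 2: m = 0.792000, f(m) = 0.130711 > 0 → root in [0.598000, 0.792000]
step 3: m = 0.695000, f(m) = -0.033649 < 0 → root in [0.695000, 0.792000]
step 4: m = 0.743500, f(m) = 0.049347 > 0 → root in [0.695000, 0.743500]
Midpoint of [0.695000, 0.743500] = 0.719250

0.71925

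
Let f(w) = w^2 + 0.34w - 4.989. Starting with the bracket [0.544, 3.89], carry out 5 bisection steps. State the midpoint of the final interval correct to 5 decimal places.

f(0.544000) = -4.508104, f(3.890000) = 11.465700 (opposite signs)
step 1: m = 2.217000, f(m) = 0.679869 > 0 → root in [0.544000, 2.217000]
step 2: m = 1.380500, f(m) = -2.613850 < 0 → root in [1.380500, 2.217000]
step 3: m = 1.798750, f(m) = -1.141923 < 0 → root in [1.798750, 2.217000]
step 4: m = 2.007875, f(m) = -0.274760 < 0 → root in [2.007875, 2.217000]
step 5: m = 2.112438, f(m) = 0.191621 > 0 → root in [2.007875, 2.112438]
Midpoint of [2.007875, 2.112438] = 2.060156

2.06016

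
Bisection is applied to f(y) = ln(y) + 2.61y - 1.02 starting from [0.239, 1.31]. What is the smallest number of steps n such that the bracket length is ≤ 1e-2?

7

Initial width b − a = 1.31 − 0.239 = 1.071000.
After n steps the width is (b−a)/2^n; need (b−a)/2^n ≤ 1e-2.
So n ≥ log₂(1.071000/1e-2) = log₂(107.1000) ≈ 6.7428.
Hence n = 7.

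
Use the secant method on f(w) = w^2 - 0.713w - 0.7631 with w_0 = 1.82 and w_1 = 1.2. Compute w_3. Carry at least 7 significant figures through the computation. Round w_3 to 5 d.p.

1.30128

f(w_0) = 1.251640, f(w_1) = -0.178700
w_2 = 1.200000 - (-0.178700)·(1.200000 - 1.820000)/(-0.178700 - (1.251640)) = 1.277460; f(w_2) = -0.042025
w_3 = 1.277460 - (-0.042025)·(1.277460 - 1.200000)/(-0.042025 - (-0.178700)) = 1.301277; f(w_3) = 0.002412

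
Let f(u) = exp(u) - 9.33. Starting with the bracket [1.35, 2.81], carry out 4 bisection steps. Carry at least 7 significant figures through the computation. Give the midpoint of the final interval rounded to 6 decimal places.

f(1.350000) = -5.472574, f(2.810000) = 7.279918 (opposite signs)
step 1: m = 2.080000, f(m) = -1.325531 < 0 → root in [2.080000, 2.810000]
step 2: m = 2.445000, f(m) = 2.200550 > 0 → root in [2.080000, 2.445000]
step 3: m = 2.262500, f(m) = 0.277077 > 0 → root in [2.080000, 2.262500]
step 4: m = 2.171250, f(m) = -0.560761 < 0 → root in [2.171250, 2.262500]
Midpoint of [2.171250, 2.262500] = 2.216875

2.216875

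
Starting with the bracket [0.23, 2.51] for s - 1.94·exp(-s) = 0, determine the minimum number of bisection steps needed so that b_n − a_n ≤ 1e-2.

8

Initial width b − a = 2.51 − 0.23 = 2.280000.
After n steps the width is (b−a)/2^n; need (b−a)/2^n ≤ 1e-2.
So n ≥ log₂(2.280000/1e-2) = log₂(228.0000) ≈ 7.8329.
Hence n = 8.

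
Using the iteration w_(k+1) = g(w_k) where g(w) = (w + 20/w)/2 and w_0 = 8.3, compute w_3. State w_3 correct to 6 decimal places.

w_1 = g(8.300000) = 5.354819
w_2 = g(5.354819) = 4.544886
w_3 = g(4.544886) = 4.472718

4.472718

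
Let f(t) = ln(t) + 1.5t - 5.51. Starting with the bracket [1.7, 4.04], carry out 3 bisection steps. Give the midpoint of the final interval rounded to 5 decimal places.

3.01625

f(1.700000) = -2.429372, f(4.040000) = 1.946245 (opposite signs)
step 1: m = 2.870000, f(m) = -0.150688 < 0 → root in [2.870000, 4.040000]
step 2: m = 3.455000, f(m) = 0.912322 > 0 → root in [2.870000, 3.455000]
step 3: m = 3.162500, f(m) = 0.385113 > 0 → root in [2.870000, 3.162500]
Midpoint of [2.870000, 3.162500] = 3.016250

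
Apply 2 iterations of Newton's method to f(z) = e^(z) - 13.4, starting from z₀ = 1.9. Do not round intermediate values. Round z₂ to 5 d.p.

Newton update: z ← z − f(z)/f'(z).
f'(z) = e^(z)
z_0 = 1.900000: f = -6.714106, f' = 6.685894 → z_1 = 1.900000 - (-6.714106)/(6.685894) = 2.904219
z_1 = 2.904219: f = 4.850993, f' = 18.250993 → z_2 = 2.904219 - (4.850993)/(18.250993) = 2.638426

2.63843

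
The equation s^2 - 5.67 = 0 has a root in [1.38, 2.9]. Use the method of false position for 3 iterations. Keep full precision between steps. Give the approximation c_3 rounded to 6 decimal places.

f(1.380000) = -3.765600, f(2.900000) = 2.740000
step 1: c = 2.259813, f(c) = -0.563245 < 0 → new bracket [2.259813, 2.900000]
step 2: c = 2.368973, f(c) = -0.057967 < 0 → new bracket [2.368973, 2.900000]
step 3: c = 2.379975, f(c) = -0.005721 < 0 → new bracket [2.379975, 2.900000]

2.379975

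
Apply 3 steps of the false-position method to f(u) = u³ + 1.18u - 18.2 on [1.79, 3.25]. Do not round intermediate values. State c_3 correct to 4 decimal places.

2.4691

f(1.790000) = -10.352461, f(3.250000) = 19.963125
step 1: c = 2.288575, f(c) = -3.512897 < 0 → new bracket [2.288575, 3.250000]
step 2: c = 2.432440, f(c) = -0.937539 < 0 → new bracket [2.432440, 3.250000]
step 3: c = 2.469114, f(c) = -0.233441 < 0 → new bracket [2.469114, 3.250000]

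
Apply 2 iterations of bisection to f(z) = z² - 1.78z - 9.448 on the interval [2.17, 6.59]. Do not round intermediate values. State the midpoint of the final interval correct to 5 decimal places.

f(2.170000) = -8.601700, f(6.590000) = 22.249900 (opposite signs)
step 1: m = 4.380000, f(m) = 1.940000 > 0 → root in [2.170000, 4.380000]
step 2: m = 3.275000, f(m) = -4.551875 < 0 → root in [3.275000, 4.380000]
Midpoint of [3.275000, 4.380000] = 3.827500

3.82750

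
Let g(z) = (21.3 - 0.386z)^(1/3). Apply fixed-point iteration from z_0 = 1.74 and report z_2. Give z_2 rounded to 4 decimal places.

2.7253

z_1 = g(1.740000) = 2.742552
z_2 = g(2.742552) = 2.725294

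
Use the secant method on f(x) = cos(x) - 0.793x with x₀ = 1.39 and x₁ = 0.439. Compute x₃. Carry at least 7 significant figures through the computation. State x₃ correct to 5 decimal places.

f(x_0) = -0.922457, f(x_1) = 0.557050
x_2 = 0.439000 - (0.557050)·(0.439000 - 1.390000)/(0.557050 - (-0.922457)) = 0.797062; f(x_2) = 0.066742
x_3 = 0.797062 - (0.066742)·(0.797062 - 0.439000)/(0.066742 - (0.557050)) = 0.845802; f(x_3) = -0.007589

0.84580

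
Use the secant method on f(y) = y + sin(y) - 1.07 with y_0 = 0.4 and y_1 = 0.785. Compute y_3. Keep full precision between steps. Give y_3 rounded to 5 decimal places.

0.54835

f(y_0) = -0.280582, f(y_1) = 0.421825
y_2 = 0.785000 - (0.421825)·(0.785000 - 0.400000)/(0.421825 - (-0.280582)) = 0.553791; f(y_2) = 0.009707
y_3 = 0.553791 - (0.009707)·(0.553791 - 0.785000)/(0.009707 - (0.421825)) = 0.548345; f(y_3) = -0.000379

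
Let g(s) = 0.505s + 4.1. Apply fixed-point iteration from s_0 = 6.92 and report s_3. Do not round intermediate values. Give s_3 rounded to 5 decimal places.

s_1 = g(6.920000) = 7.594600
s_2 = g(7.594600) = 7.935273
s_3 = g(7.935273) = 8.107313

8.10731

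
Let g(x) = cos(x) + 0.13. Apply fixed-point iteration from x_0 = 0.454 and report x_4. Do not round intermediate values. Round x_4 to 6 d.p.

0.729005

x_1 = g(0.454000) = 1.028700
x_2 = g(1.028700) = 0.645933
x_3 = g(0.645933) = 0.928539
x_4 = g(0.928539) = 0.729005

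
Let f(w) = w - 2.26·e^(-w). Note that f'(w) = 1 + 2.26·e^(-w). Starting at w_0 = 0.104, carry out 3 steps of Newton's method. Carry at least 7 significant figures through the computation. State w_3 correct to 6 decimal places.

Newton update: w ← w − f(w)/f'(w).
w_0 = 0.104000: f = -1.932769, f' = 3.036769 → w_1 = 0.104000 - (-1.932769)/(3.036769) = 0.740456
w_1 = 0.740456: f = -0.337330, f' = 2.077786 → w_2 = 0.740456 - (-0.337330)/(2.077786) = 0.902807
w_2 = 0.902807: f = -0.013466, f' = 1.916272 → w_3 = 0.902807 - (-0.013466)/(1.916272) = 0.909834

0.909834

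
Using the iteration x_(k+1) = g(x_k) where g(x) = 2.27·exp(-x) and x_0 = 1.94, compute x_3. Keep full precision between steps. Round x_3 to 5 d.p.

0.44115

x_1 = g(1.940000) = 0.326208
x_2 = g(0.326208) = 1.638157
x_3 = g(1.638157) = 0.441147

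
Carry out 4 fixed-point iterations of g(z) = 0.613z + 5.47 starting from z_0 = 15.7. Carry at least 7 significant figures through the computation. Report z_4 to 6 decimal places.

z_1 = g(15.700000) = 15.094100
z_2 = g(15.094100) = 14.722683
z_3 = g(14.722683) = 14.495005
z_4 = g(14.495005) = 14.355438

14.355438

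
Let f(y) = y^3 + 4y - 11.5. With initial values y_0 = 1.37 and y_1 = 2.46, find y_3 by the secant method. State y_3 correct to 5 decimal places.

1.65942

f(y_0) = -3.448647, f(y_1) = 13.226936
y_2 = 2.460000 - (13.226936)·(2.460000 - 1.370000)/(13.226936 - (-3.448647)) = 1.595421; f(y_2) = -1.057383
y_3 = 1.595421 - (-1.057383)·(1.595421 - 2.460000)/(-1.057383 - (13.226936)) = 1.659421; f(y_3) = -0.292810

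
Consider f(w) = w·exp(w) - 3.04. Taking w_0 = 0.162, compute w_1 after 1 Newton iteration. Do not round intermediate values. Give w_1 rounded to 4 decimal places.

2.2475

f'(w) = (w + 1)·exp(w)
w_0 = 0.162000: f = -2.849511, f' = 1.366350 → w_1 = 0.162000 - (-2.849511)/(1.366350) = 2.247492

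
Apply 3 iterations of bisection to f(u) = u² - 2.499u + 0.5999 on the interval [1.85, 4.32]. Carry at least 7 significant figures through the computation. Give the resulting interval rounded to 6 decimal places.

[2.158750, 2.467500]

f(1.850000) = -0.600750, f(4.320000) = 8.466620 (opposite signs)
step 1: m = 3.085000, f(m) = 2.407710 > 0 → root in [1.850000, 3.085000]
step 2: m = 2.467500, f(m) = 0.522174 > 0 → root in [1.850000, 2.467500]
step 3: m = 2.158750, f(m) = -0.134615 < 0 → root in [2.158750, 2.467500]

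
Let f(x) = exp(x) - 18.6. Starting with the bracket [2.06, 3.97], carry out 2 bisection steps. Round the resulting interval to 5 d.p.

[2.53750, 3.01500]

f(2.060000) = -10.754030, f(3.970000) = 34.384531 (opposite signs)
step 1: m = 3.015000, f(m) = 1.789091 > 0 → root in [2.060000, 3.015000]
step 2: m = 2.537500, f(m) = -5.951989 < 0 → root in [2.537500, 3.015000]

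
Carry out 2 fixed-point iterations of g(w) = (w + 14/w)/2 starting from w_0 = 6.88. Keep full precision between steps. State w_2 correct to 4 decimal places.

w_1 = g(6.880000) = 4.457442
w_2 = g(4.457442) = 3.799128

3.7991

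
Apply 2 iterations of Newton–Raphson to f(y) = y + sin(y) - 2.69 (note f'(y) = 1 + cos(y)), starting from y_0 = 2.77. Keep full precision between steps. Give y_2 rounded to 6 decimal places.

32.044856

y_0 = 2.770000: f = 0.443100, f' = 0.068250 → y_1 = 2.770000 - (0.443100)/(0.068250) = -3.722328
y_1 = -3.722328: f = -5.863689, f' = 0.163940 → y_2 = -3.722328 - (-5.863689)/(0.163940) = 32.044856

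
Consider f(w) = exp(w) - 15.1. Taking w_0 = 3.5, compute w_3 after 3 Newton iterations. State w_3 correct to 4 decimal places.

2.7151

f'(w) = exp(w)
w_0 = 3.500000: f = 18.015452, f' = 33.115452 → w_1 = 3.500000 - (18.015452)/(33.115452) = 2.955980
w_1 = 2.955980: f = 4.120559, f' = 19.220559 → w_2 = 2.955980 - (4.120559)/(19.220559) = 2.741598
w_2 = 2.741598: f = 0.411747, f' = 15.511747 → w_3 = 2.741598 - (0.411747)/(15.511747) = 2.715053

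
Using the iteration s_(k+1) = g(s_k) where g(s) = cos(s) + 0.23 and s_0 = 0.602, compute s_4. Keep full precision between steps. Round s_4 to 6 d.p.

s_1 = g(0.602000) = 1.054205
s_2 = g(1.054205) = 0.723919
s_3 = g(0.723919) = 0.979216
s_4 = g(0.979216) = 0.787674

0.787674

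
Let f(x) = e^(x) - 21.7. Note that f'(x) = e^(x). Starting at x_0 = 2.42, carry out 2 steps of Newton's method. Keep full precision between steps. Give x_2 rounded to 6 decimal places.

3.111235

x_0 = 2.420000: f = -10.454141, f' = 11.245859 → x_1 = 2.420000 - (-10.454141)/(11.245859) = 3.349599
x_1 = 3.349599: f = 6.791309, f' = 28.491309 → x_2 = 3.349599 - (6.791309)/(28.491309) = 3.111235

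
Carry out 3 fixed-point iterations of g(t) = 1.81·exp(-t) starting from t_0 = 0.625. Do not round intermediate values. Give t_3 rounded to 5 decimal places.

0.91063

t_1 = g(0.625000) = 0.968823
t_2 = g(0.968823) = 0.686948
t_3 = g(0.686948) = 0.910627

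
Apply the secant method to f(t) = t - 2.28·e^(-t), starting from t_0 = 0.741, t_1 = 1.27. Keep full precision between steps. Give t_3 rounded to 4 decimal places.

f(t_0) = -0.345732, f(t_1) = 0.629704
t_2 = 1.270000 - (0.629704)·(1.270000 - 0.741000)/(0.629704 - (-0.345732)) = 0.928498; f(t_2) = 0.027564
t_3 = 0.928498 - (0.027564)·(0.928498 - 1.270000)/(0.027564 - (0.629704)) = 0.912866; f(t_3) = -0.002264

0.9129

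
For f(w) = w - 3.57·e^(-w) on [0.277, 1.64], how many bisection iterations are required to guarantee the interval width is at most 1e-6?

21

Initial width b − a = 1.64 − 0.277 = 1.363000.
After n steps the width is (b−a)/2^n; need (b−a)/2^n ≤ 1e-6.
So n ≥ log₂(1.363000/1e-6) = log₂(1363000.0000) ≈ 20.3784.
Hence n = 21.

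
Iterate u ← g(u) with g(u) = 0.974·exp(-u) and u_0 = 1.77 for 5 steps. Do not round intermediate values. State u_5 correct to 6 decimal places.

u_1 = g(1.770000) = 0.165904
u_2 = g(0.165904) = 0.825102
u_3 = g(0.825102) = 0.426797
u_4 = g(0.426797) = 0.635628
u_5 = g(0.635628) = 0.515833

0.515833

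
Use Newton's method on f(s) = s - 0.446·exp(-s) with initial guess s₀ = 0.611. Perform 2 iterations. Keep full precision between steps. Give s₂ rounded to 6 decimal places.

0.322909

Newton update: s ← s − f(s)/f'(s).
f'(s) = 1 + 0.446·exp(-s)
s_0 = 0.611000: f = 0.368908, f' = 1.242092 → s_1 = 0.611000 - (0.368908)/(1.242092) = 0.313995
s_1 = 0.313995: f = -0.011818, f' = 1.325813 → s_2 = 0.313995 - (-0.011818)/(1.325813) = 0.322909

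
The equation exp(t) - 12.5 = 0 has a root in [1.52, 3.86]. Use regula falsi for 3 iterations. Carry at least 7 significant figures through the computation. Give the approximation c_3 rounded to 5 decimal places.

2.35554

False-position update: c = (a·f(b) − b·f(a))/(f(b) − f(a)); replace the endpoint whose sign matches f(c).
f(1.520000) = -7.927775, f(3.860000) = 34.965351
step 1: c = 1.952493, f(c) = -5.453765 < 0 → new bracket [1.952493, 3.860000]
step 2: c = 2.209874, f(c) = -3.385433 < 0 → new bracket [2.209874, 3.860000]
step 3: c = 2.355540, f(c) = -1.956184 < 0 → new bracket [2.355540, 3.860000]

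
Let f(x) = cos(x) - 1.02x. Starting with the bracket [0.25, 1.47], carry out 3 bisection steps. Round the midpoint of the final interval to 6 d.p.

0.783750

f(0.250000) = 0.713912, f(1.470000) = -1.398774 (opposite signs)
step 1: m = 0.860000, f(m) = -0.224763 < 0 → root in [0.250000, 0.860000]
step 2: m = 0.555000, f(m) = 0.283800 > 0 → root in [0.555000, 0.860000]
step 3: m = 0.707500, f(m) = 0.038339 > 0 → root in [0.707500, 0.860000]
Midpoint of [0.707500, 0.860000] = 0.783750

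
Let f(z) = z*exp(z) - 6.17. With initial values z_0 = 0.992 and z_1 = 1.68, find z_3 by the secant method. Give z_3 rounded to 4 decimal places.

f(z_0) = -3.494951, f(z_1) = 2.844134
z_2 = 1.680000 - (2.844134)·(1.680000 - 0.992000)/(2.844134 - (-3.494951)) = 1.371318; f(z_2) = -0.766270
z_3 = 1.371318 - (-0.766270)·(1.371318 - 1.680000)/(-0.766270 - (2.844134)) = 1.436832; f(z_3) = -0.124750

1.4368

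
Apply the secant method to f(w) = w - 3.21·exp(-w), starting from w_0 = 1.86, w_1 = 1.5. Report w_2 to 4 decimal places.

1.0106

f(w_0) = 1.360291, f(w_1) = 0.783752
w_2 = 1.500000 - (0.783752)·(1.500000 - 1.860000)/(0.783752 - (1.360291)) = 1.010613; f(w_2) = -0.157814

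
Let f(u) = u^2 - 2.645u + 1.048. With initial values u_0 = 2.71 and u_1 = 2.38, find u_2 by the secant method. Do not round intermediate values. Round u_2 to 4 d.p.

f(u_0) = 1.224150, f(u_1) = 0.417300
u_2 = 2.380000 - (0.417300)·(2.380000 - 2.710000)/(0.417300 - (1.224150)) = 2.209325; f(u_2) = 0.085453

2.2093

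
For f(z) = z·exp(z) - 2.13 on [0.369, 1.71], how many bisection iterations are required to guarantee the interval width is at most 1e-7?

24

Initial width b − a = 1.71 − 0.369 = 1.341000.
After n steps the width is (b−a)/2^n; need (b−a)/2^n ≤ 1e-7.
So n ≥ log₂(1.341000/1e-7) = log₂(13410000.0000) ≈ 23.6768.
Hence n = 24.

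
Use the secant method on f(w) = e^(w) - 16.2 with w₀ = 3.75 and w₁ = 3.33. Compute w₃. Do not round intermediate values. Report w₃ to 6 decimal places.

2.834832

f(w_0) = 26.321082, f(w_1) = 11.738342
w_2 = 3.330000 - (11.738342)·(3.330000 - 3.750000)/(11.738342 - (26.321082)) = 2.991922; f(w_2) = 3.723940
w_3 = 2.991922 - (3.723940)·(2.991922 - 3.330000)/(3.723940 - (11.738342)) = 2.834832; f(w_3) = 0.827540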